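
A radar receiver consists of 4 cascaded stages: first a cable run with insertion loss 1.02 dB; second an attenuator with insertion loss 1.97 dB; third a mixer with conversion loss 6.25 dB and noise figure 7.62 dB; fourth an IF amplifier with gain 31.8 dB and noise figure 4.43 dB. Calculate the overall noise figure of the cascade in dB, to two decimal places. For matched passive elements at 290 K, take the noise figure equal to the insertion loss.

14.22 dB

Convert to linear (a loss of L dB is a gain of −L dB): F_i = 10^(NF_i/10), G_i = 10^(G_i,dB/10)
  Stage 1: F_1 = 10^(1.02/10) = 1.265, G_1 = 10^(−1.02/10) = 0.7907
  Stage 2: F_2 = 10^(1.97/10) = 1.574, G_2 = 10^(−1.97/10) = 0.6353
  Stage 3: F_3 = 10^(7.62/10) = 5.781, G_3 = 10^(−6.25/10) = 0.2371
  Stage 4: F_4 = 10^(4.43/10) = 2.773, G_4 = 10^(31.8/10) = 1514
Friis cascade:
  F = 1.265 + (1.574 − 1)/0.7907 + (5.781 − 1)/0.5023 + (2.773 − 1)/0.1191 = 26.39
NF = 10 log₁₀(26.39) = 14.22 dB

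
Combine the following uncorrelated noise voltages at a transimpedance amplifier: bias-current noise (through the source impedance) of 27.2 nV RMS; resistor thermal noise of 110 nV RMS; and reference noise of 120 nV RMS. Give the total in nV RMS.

Uncorrelated sources add in power (mean-square): V_tot = √(ΣV_i²)
V_tot = √[(2.72×10⁻⁸)² + (1.10×10⁻⁷)² + (1.20×10⁻⁷)²] = 1.65×10⁻⁷ V = 165 nV

165 nV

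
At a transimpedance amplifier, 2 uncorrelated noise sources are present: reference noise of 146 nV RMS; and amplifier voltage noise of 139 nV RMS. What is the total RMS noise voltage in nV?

202 nV

Uncorrelated sources add in power (mean-square): V_tot = √(ΣV_i²)
V_tot = √[(1.46×10⁻⁷)² + (1.39×10⁻⁷)²] = 2.02×10⁻⁷ V = 202 nV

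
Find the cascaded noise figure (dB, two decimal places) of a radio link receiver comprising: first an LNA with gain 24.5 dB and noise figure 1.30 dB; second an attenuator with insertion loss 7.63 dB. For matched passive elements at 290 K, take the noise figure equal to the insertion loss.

1.35 dB

Convert to linear (a loss of L dB is a gain of −L dB): F_i = 10^(NF_i/10), G_i = 10^(G_i,dB/10)
  Stage 1: F_1 = 10^(1.30/10) = 1.349, G_1 = 10^(24.5/10) = 281.8
  Stage 2: F_2 = 10^(7.63/10) = 5.794, G_2 = 10^(−7.63/10) = 0.1726
Friis cascade:
  F = 1.349 + (5.794 − 1)/281.8 = 1.366
NF = 10 log₁₀(1.366) = 1.35 dB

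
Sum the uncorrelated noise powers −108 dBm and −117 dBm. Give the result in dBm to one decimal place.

Convert to linear, add, convert back:
P₁ = 1.58×10⁻¹⁴ W, P₂ = 2.00×10⁻¹⁵ W
P_tot = 1.78×10⁻¹⁴ W → 10 log₁₀(P_tot / 10⁻³) = −107.5 dBm

−107.5 dBm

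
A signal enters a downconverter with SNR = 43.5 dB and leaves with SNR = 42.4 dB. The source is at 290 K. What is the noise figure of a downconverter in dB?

NF (dB) = SNR_in(dB) − SNR_out(dB) when the source is at T₀
NF = 43.5 − 42.4 = 1.1 dB

1.1 dB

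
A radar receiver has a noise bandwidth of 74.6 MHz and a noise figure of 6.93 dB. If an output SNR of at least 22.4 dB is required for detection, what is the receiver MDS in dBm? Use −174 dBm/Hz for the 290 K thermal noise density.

Sensitivity = −174 + 10 log₁₀(B) + NF + SNR_min
= −174 + 78.73 + 6.93 + 22.4
= −65.94 dBm → −65.9 dBm

−65.9 dBm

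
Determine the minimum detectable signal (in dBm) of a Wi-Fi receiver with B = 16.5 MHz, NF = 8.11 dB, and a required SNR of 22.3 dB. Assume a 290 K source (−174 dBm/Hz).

Sensitivity = −174 + 10 log₁₀(B) + NF + SNR_min
= −174 + 72.17 + 8.11 + 22.3
= −71.42 dBm → −71.4 dBm

−71.4 dBm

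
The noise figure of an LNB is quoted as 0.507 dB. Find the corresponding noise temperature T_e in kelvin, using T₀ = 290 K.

35.9 K

F = 10^(0.507/10) = 1.12383
T_e = (F − 1)·T₀ = (1.12383 − 1) × 290 = 35.9 K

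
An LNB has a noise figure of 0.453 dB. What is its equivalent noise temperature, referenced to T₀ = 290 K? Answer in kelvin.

F = 10^(0.453/10) = 1.10994
T_e = (F − 1)·T₀ = (1.10994 − 1) × 290 = 31.9 K

31.9 K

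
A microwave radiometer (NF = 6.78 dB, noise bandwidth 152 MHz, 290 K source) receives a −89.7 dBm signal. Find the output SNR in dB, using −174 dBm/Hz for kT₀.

−4.3 dB

Noise floor: N = −174 + 10 log₁₀(B) + NF
10 log₁₀(1.52×10⁸) = 81.82 dB
N = −174 + 81.82 + 6.78 = −85.40 dBm
SNR = P_sig − N = −89.7 − (−85.40) = −4.30 dB → −4.3 dB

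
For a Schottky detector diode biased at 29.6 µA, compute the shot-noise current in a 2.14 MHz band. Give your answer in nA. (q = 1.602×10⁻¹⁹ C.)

I_n = √(2qI·B)
2qI·B = 2 × 1.602×10⁻¹⁹ × 2.96×10⁻⁵ × 2.14×10⁶ = 2.03×10⁻¹⁷ A²
I_n = √(2.03×10⁻¹⁷) = 4.51×10⁻⁹ A = 4.51 nA

4.51 nA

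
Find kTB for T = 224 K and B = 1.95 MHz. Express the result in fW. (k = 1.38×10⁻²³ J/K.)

P_n = kTB = 1.38×10⁻²³ × 224 × 1.95×10⁶ = 6.03×10⁻¹⁵ W = 6.03 fW

6.03 fW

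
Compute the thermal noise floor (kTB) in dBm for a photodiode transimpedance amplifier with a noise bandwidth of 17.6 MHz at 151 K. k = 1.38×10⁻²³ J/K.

P_n = kTB = 1.38×10⁻²³ × 151 × 1.76×10⁷ = 3.67×10⁻¹⁴ W
In dBm: 10 log₁₀(3.67×10⁻¹⁴ / 10⁻³) = −104.4 dBm

−104.4 dBm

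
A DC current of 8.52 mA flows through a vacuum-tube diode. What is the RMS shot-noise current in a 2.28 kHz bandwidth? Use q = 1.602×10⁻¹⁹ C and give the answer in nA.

2.49 nA

I_n = √(2qI·B)
2qI·B = 2 × 1.602×10⁻¹⁹ × 8.52×10⁻³ × 2.28×10³ = 6.22×10⁻¹⁸ A²
I_n = √(6.22×10⁻¹⁸) = 2.49×10⁻⁹ A = 2.49 nA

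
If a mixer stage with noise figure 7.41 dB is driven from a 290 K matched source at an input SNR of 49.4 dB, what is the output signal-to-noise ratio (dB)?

41.99 dB

By definition F = SNR_in/SNR_out, so in dB: SNR_out = SNR_in − NF
SNR_out = 49.4 − 7.41 = 41.99 dB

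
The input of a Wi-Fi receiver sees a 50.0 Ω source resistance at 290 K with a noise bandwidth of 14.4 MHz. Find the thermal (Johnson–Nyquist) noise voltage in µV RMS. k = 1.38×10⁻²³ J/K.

3.39 µV

V_n = √(4kTRB)
4kTRB = 4 × 1.38×10⁻²³ × 290 × 5.00×10¹ × 1.44×10⁷ = 1.15×10⁻¹¹ V²
V_n = √(1.15×10⁻¹¹) = 3.39×10⁻⁶ V = 3.39 µV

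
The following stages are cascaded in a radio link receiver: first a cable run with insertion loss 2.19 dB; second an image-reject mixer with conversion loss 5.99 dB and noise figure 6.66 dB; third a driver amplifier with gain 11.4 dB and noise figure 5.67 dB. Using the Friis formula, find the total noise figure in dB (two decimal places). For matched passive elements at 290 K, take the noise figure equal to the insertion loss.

Convert to linear (a loss of L dB is a gain of −L dB): F_i = 10^(NF_i/10), G_i = 10^(G_i,dB/10)
  Stage 1: F_1 = 10^(2.19/10) = 1.656, G_1 = 10^(−2.19/10) = 0.6039
  Stage 2: F_2 = 10^(6.66/10) = 4.634, G_2 = 10^(−5.99/10) = 0.2518
  Stage 3: F_3 = 10^(5.67/10) = 3.690, G_3 = 10^(11.4/10) = 13.80
Friis cascade:
  F = 1.656 + (4.634 − 1)/0.6039 + (3.690 − 1)/0.1521 = 25.36
NF = 10 log₁₀(25.36) = 14.04 dB

14.04 dB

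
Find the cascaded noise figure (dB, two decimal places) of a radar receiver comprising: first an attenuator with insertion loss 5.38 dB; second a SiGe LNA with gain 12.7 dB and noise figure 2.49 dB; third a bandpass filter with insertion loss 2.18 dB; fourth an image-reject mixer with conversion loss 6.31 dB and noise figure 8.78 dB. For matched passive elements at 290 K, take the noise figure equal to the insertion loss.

9.16 dB

Convert to linear (a loss of L dB is a gain of −L dB): F_i = 10^(NF_i/10), G_i = 10^(G_i,dB/10)
  Stage 1: F_1 = 10^(5.38/10) = 3.451, G_1 = 10^(−5.38/10) = 0.2897
  Stage 2: F_2 = 10^(2.49/10) = 1.774, G_2 = 10^(12.7/10) = 18.62
  Stage 3: F_3 = 10^(2.18/10) = 1.652, G_3 = 10^(−2.18/10) = 0.6053
  Stage 4: F_4 = 10^(8.78/10) = 7.551, G_4 = 10^(−6.31/10) = 0.2339
Friis cascade:
  F = 3.451 + (1.774 − 1)/0.2897 + (1.652 − 1)/5.395 + (7.551 − 1)/3.266 = 8.250
NF = 10 log₁₀(8.250) = 9.16 dB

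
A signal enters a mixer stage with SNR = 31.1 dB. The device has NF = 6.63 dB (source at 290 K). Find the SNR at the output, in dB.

By definition F = SNR_in/SNR_out, so in dB: SNR_out = SNR_in − NF
SNR_out = 31.1 − 6.63 = 24.47 dB

24.47 dB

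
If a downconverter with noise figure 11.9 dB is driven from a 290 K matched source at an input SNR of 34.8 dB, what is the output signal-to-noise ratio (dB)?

22.9 dB

By definition F = SNR_in/SNR_out, so in dB: SNR_out = SNR_in − NF
SNR_out = 34.8 − 11.9 = 22.9 dB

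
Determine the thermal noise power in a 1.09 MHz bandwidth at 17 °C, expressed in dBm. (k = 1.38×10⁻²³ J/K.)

T = 17 °C + 273.15 = 290.15 K
P_n = kTB = 1.38×10⁻²³ × 290.15 × 1.09×10⁶ = 4.36×10⁻¹⁵ W
In dBm: 10 log₁₀(4.36×10⁻¹⁵ / 10⁻³) = −113.6 dBm

−113.6 dBm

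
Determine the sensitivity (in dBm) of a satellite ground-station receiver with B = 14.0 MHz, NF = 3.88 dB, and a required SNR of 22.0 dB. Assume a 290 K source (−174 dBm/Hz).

−76.7 dBm

Sensitivity = −174 + 10 log₁₀(B) + NF + SNR_min
= −174 + 71.46 + 3.88 + 22.0
= −76.66 dBm → −76.7 dBm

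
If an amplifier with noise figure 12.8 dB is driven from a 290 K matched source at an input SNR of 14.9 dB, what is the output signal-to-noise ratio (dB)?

2.1 dB

By definition F = SNR_in/SNR_out, so in dB: SNR_out = SNR_in − NF
SNR_out = 14.9 − 12.8 = 2.1 dB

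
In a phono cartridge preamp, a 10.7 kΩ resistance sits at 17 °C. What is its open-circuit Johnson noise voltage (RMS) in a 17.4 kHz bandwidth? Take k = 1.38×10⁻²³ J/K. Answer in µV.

T = 17 °C + 273.15 = 290.15 K
V_n = √(4kTRB)
4kTRB = 4 × 1.38×10⁻²³ × 290.15 × 1.07×10⁴ × 1.74×10⁴ = 2.98×10⁻¹² V²
V_n = √(2.98×10⁻¹²) = 1.73×10⁻⁶ V = 1.73 µV

1.73 µV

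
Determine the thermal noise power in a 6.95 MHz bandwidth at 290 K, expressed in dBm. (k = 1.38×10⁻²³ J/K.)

P_n = kTB = 1.38×10⁻²³ × 290 × 6.95×10⁶ = 2.78×10⁻¹⁴ W
In dBm: 10 log₁₀(2.78×10⁻¹⁴ / 10⁻³) = −105.6 dBm

−105.6 dBm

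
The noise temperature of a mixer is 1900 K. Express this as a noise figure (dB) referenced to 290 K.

8.78 dB

F = 1 + T_e/T₀ = 1 + 1900/290 = 7.55172
NF = 10 log₁₀(7.55172) = 8.78 dB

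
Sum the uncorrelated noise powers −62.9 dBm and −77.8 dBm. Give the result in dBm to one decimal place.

−62.8 dBm

Convert to linear, add, convert back:
P₁ = 5.13×10⁻¹⁰ W, P₂ = 1.66×10⁻¹¹ W
P_tot = 5.29×10⁻¹⁰ W → 10 log₁₀(P_tot / 10⁻³) = −62.8 dBm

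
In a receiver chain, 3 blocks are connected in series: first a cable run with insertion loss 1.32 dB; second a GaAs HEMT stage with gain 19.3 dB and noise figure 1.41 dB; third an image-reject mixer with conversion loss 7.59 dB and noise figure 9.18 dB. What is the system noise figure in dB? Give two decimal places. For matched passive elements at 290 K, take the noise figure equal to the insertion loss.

2.99 dB

Convert to linear (a loss of L dB is a gain of −L dB): F_i = 10^(NF_i/10), G_i = 10^(G_i,dB/10)
  Stage 1: F_1 = 10^(1.32/10) = 1.355, G_1 = 10^(−1.32/10) = 0.7379
  Stage 2: F_2 = 10^(1.41/10) = 1.384, G_2 = 10^(19.3/10) = 85.11
  Stage 3: F_3 = 10^(9.18/10) = 8.279, G_3 = 10^(−7.59/10) = 0.1742
Friis cascade:
  F = 1.355 + (1.384 − 1)/0.7379 + (8.279 − 1)/62.81 = 1.991
NF = 10 log₁₀(1.991) = 2.99 dB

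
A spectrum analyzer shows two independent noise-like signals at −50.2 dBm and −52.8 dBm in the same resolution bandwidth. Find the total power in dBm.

−48.3 dBm

Convert to linear, add, convert back:
P₁ = 9.55×10⁻⁹ W, P₂ = 5.25×10⁻⁹ W
P_tot = 1.48×10⁻⁸ W → 10 log₁₀(P_tot / 10⁻³) = −48.3 dBm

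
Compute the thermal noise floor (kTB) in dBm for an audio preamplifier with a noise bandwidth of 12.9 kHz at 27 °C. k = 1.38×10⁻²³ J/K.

−132.7 dBm

T = 27 °C + 273.15 = 300.15 K
P_n = kTB = 1.38×10⁻²³ × 300.15 × 1.29×10⁴ = 5.34×10⁻¹⁷ W
In dBm: 10 log₁₀(5.34×10⁻¹⁷ / 10⁻³) = −132.7 dBm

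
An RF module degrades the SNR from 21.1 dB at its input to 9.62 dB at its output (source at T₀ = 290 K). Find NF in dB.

11.48 dB

NF (dB) = SNR_in(dB) − SNR_out(dB) when the source is at T₀
NF = 21.1 − 9.62 = 11.48 dB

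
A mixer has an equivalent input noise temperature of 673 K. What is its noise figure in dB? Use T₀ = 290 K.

F = 1 + T_e/T₀ = 1 + 673/290 = 3.32069
NF = 10 log₁₀(3.32069) = 5.21 dB

5.21 dB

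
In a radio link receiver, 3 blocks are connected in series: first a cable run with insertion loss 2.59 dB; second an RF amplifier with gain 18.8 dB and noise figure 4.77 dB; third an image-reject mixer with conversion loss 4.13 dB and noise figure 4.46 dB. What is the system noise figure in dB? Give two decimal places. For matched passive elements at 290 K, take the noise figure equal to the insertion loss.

Convert to linear (a loss of L dB is a gain of −L dB): F_i = 10^(NF_i/10), G_i = 10^(G_i,dB/10)
  Stage 1: F_1 = 10^(2.59/10) = 1.816, G_1 = 10^(−2.59/10) = 0.5508
  Stage 2: F_2 = 10^(4.77/10) = 2.999, G_2 = 10^(18.8/10) = 75.86
  Stage 3: F_3 = 10^(4.46/10) = 2.793, G_3 = 10^(−4.13/10) = 0.3864
Friis cascade:
  F = 1.816 + (2.999 − 1)/0.5508 + (2.793 − 1)/41.78 = 5.488
NF = 10 log₁₀(5.488) = 7.39 dB

7.39 dB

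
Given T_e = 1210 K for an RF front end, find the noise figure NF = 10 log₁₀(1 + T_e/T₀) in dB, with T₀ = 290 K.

7.14 dB

F = 1 + T_e/T₀ = 1 + 1210/290 = 5.17241
NF = 10 log₁₀(5.17241) = 7.14 dB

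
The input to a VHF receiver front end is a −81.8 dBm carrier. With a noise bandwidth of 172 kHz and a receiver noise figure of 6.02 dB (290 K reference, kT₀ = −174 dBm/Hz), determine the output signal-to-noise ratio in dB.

Noise floor: N = −174 + 10 log₁₀(B) + NF
10 log₁₀(1.72×10⁵) = 52.36 dB
N = −174 + 52.36 + 6.02 = −115.62 dBm
SNR = P_sig − N = −81.8 − (−115.62) = 33.82 dB → 33.8 dB

33.8 dB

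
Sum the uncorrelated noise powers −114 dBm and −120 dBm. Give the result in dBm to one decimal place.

Convert to linear, add, convert back:
P₁ = 3.98×10⁻¹⁵ W, P₂ = 1.00×10⁻¹⁵ W
P_tot = 4.98×10⁻¹⁵ W → 10 log₁₀(P_tot / 10⁻³) = −113.0 dBm

−113.0 dBm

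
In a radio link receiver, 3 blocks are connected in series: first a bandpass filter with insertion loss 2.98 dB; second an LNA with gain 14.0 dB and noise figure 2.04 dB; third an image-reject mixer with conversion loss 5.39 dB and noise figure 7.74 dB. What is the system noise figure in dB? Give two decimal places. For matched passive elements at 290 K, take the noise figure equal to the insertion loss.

Convert to linear (a loss of L dB is a gain of −L dB): F_i = 10^(NF_i/10), G_i = 10^(G_i,dB/10)
  Stage 1: F_1 = 10^(2.98/10) = 1.986, G_1 = 10^(−2.98/10) = 0.5035
  Stage 2: F_2 = 10^(2.04/10) = 1.600, G_2 = 10^(14.0/10) = 25.12
  Stage 3: F_3 = 10^(7.74/10) = 5.943, G_3 = 10^(−5.39/10) = 0.2891
Friis cascade:
  F = 1.986 + (1.600 − 1)/0.5035 + (5.943 − 1)/12.65 = 3.568
NF = 10 log₁₀(3.568) = 5.52 dB

5.52 dB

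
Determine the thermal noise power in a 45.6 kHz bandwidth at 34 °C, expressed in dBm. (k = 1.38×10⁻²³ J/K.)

T = 34 °C + 273.15 = 307.15 K
P_n = kTB = 1.38×10⁻²³ × 307.15 × 4.56×10⁴ = 1.93×10⁻¹⁶ W
In dBm: 10 log₁₀(1.93×10⁻¹⁶ / 10⁻³) = −127.1 dBm

−127.1 dBm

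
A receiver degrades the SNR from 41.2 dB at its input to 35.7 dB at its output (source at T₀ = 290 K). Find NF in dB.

NF (dB) = SNR_in(dB) − SNR_out(dB) when the source is at T₀
NF = 41.2 − 35.7 = 5.5 dB

5.5 dB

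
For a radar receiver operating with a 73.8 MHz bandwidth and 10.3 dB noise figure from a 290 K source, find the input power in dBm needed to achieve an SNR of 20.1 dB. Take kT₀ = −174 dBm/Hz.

−64.9 dBm

Sensitivity = −174 + 10 log₁₀(B) + NF + SNR_min
= −174 + 78.68 + 10.3 + 20.1
= −64.92 dBm → −64.9 dBm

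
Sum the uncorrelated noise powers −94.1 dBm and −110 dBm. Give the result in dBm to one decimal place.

−94.0 dBm

Convert to linear, add, convert back:
P₁ = 3.89×10⁻¹³ W, P₂ = 1.00×10⁻¹⁴ W
P_tot = 3.99×10⁻¹³ W → 10 log₁₀(P_tot / 10⁻³) = −94.0 dBm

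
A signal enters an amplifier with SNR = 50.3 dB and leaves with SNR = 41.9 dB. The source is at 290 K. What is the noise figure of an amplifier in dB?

NF (dB) = SNR_in(dB) − SNR_out(dB) when the source is at T₀
NF = 50.3 − 41.9 = 8.4 dB

8.4 dB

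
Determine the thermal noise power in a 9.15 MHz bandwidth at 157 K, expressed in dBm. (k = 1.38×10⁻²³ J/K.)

P_n = kTB = 1.38×10⁻²³ × 157 × 9.15×10⁶ = 1.98×10⁻¹⁴ W
In dBm: 10 log₁₀(1.98×10⁻¹⁴ / 10⁻³) = −107.0 dBm

−107.0 dBm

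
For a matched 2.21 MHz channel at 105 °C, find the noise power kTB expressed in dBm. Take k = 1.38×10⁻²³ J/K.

−109.4 dBm

T = 105 °C + 273.15 = 378.15 K
P_n = kTB = 1.38×10⁻²³ × 378.15 × 2.21×10⁶ = 1.15×10⁻¹⁴ W
In dBm: 10 log₁₀(1.15×10⁻¹⁴ / 10⁻³) = −109.4 dBm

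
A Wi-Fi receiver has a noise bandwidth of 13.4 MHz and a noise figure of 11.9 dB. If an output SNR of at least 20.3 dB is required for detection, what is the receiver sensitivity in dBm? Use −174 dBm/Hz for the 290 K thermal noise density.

−70.5 dBm

Sensitivity = −174 + 10 log₁₀(B) + NF + SNR_min
= −174 + 71.27 + 11.9 + 20.3
= −70.53 dBm → −70.5 dBm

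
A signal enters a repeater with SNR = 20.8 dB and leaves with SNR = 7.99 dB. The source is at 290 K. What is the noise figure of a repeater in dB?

12.81 dB

NF (dB) = SNR_in(dB) − SNR_out(dB) when the source is at T₀
NF = 20.8 − 7.99 = 12.81 dB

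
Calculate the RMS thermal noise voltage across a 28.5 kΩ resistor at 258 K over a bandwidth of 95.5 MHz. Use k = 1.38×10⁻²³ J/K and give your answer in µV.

V_n = √(4kTRB)
4kTRB = 4 × 1.38×10⁻²³ × 258 × 2.85×10⁴ × 9.55×10⁷ = 3.88×10⁻⁸ V²
V_n = √(3.88×10⁻⁸) = 1.97×10⁻⁴ V = 197 µV

197 µV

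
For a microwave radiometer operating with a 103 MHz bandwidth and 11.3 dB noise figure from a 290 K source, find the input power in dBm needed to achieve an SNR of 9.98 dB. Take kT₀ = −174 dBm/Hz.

−72.6 dBm

Sensitivity = −174 + 10 log₁₀(B) + NF + SNR_min
= −174 + 80.13 + 11.3 + 9.98
= −72.59 dBm → −72.6 dBm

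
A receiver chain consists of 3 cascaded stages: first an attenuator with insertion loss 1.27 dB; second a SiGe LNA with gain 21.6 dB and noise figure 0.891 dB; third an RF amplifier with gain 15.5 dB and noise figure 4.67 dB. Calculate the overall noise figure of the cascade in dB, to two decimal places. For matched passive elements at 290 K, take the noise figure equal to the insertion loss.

Convert to linear (a loss of L dB is a gain of −L dB): F_i = 10^(NF_i/10), G_i = 10^(G_i,dB/10)
  Stage 1: F_1 = 10^(1.27/10) = 1.340, G_1 = 10^(−1.27/10) = 0.7464
  Stage 2: F_2 = 10^(0.891/10) = 1.228, G_2 = 10^(21.6/10) = 144.5
  Stage 3: F_3 = 10^(4.67/10) = 2.931, G_3 = 10^(15.5/10) = 35.48
Friis cascade:
  F = 1.340 + (1.228 − 1)/0.7464 + (2.931 − 1)/107.9 = 1.663
NF = 10 log₁₀(1.663) = 2.21 dB

2.21 dB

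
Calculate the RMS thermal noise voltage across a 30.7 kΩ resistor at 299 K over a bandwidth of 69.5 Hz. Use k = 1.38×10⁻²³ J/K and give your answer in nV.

V_n = √(4kTRB)
4kTRB = 4 × 1.38×10⁻²³ × 299 × 3.07×10⁴ × 6.95×10¹ = 3.52×10⁻¹⁴ V²
V_n = √(3.52×10⁻¹⁴) = 1.88×10⁻⁷ V = 188 nV

188 nV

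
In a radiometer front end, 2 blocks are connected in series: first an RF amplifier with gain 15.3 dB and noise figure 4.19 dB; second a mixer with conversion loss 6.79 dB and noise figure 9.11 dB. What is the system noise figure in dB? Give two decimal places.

4.53 dB

Convert to linear (a loss of L dB is a gain of −L dB): F_i = 10^(NF_i/10), G_i = 10^(G_i,dB/10)
  Stage 1: F_1 = 10^(4.19/10) = 2.624, G_1 = 10^(15.3/10) = 33.88
  Stage 2: F_2 = 10^(9.11/10) = 8.147, G_2 = 10^(−6.79/10) = 0.2094
Friis cascade:
  F = 2.624 + (8.147 − 1)/33.88 = 2.835
NF = 10 log₁₀(2.835) = 4.53 dB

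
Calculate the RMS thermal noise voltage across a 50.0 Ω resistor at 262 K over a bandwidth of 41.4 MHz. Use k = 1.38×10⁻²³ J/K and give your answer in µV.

5.47 µV

V_n = √(4kTRB)
4kTRB = 4 × 1.38×10⁻²³ × 262 × 5.00×10¹ × 4.14×10⁷ = 2.99×10⁻¹¹ V²
V_n = √(2.99×10⁻¹¹) = 5.47×10⁻⁶ V = 5.47 µV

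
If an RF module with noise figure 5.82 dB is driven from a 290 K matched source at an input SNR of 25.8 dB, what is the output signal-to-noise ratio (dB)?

By definition F = SNR_in/SNR_out, so in dB: SNR_out = SNR_in − NF
SNR_out = 25.8 − 5.82 = 19.98 dB

19.98 dB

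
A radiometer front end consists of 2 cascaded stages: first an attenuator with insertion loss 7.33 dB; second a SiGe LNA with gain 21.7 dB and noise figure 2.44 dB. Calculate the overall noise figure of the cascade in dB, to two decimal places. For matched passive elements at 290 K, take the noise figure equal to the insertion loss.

9.77 dB

Convert to linear (a loss of L dB is a gain of −L dB): F_i = 10^(NF_i/10), G_i = 10^(G_i,dB/10)
  Stage 1: F_1 = 10^(7.33/10) = 5.408, G_1 = 10^(−7.33/10) = 0.1849
  Stage 2: F_2 = 10^(2.44/10) = 1.754, G_2 = 10^(21.7/10) = 147.9
Friis cascade:
  F = 5.408 + (1.754 − 1)/0.1849 = 9.484
NF = 10 log₁₀(9.484) = 9.77 dB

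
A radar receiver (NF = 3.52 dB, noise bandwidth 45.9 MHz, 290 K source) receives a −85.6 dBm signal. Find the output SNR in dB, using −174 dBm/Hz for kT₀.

8.3 dB

Noise floor: N = −174 + 10 log₁₀(B) + NF
10 log₁₀(4.59×10⁷) = 76.62 dB
N = −174 + 76.62 + 3.52 = −93.86 dBm
SNR = P_sig − N = −85.6 − (−93.86) = 8.26 dB → 8.3 dB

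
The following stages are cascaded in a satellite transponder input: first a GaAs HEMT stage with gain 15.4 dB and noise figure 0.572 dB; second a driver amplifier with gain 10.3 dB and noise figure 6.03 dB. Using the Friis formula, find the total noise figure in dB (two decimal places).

Convert to linear (a loss of L dB is a gain of −L dB): F_i = 10^(NF_i/10), G_i = 10^(G_i,dB/10)
  Stage 1: F_1 = 10^(0.572/10) = 1.141, G_1 = 10^(15.4/10) = 34.67
  Stage 2: F_2 = 10^(6.03/10) = 4.009, G_2 = 10^(10.3/10) = 10.72
Friis cascade:
  F = 1.141 + (4.009 − 1)/34.67 = 1.228
NF = 10 log₁₀(1.228) = 0.89 dB

0.89 dB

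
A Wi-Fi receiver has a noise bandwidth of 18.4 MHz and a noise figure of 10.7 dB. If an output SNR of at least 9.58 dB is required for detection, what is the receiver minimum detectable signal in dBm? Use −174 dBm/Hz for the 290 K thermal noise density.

−81.1 dBm

Sensitivity = −174 + 10 log₁₀(B) + NF + SNR_min
= −174 + 72.65 + 10.7 + 9.58
= −81.07 dBm → −81.1 dBm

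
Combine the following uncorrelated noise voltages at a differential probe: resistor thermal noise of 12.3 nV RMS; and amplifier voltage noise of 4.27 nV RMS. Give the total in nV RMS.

Uncorrelated sources add in power (mean-square): V_tot = √(ΣV_i²)
V_tot = √[(1.23×10⁻⁸)² + (4.27×10⁻⁹)²] = 1.30×10⁻⁸ V = 13.0 nV

13.0 nV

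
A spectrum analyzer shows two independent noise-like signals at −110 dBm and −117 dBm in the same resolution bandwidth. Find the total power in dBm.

Convert to linear, add, convert back:
P₁ = 1.00×10⁻¹⁴ W, P₂ = 2.00×10⁻¹⁵ W
P_tot = 1.20×10⁻¹⁴ W → 10 log₁₀(P_tot / 10⁻³) = −109.2 dBm

−109.2 dBm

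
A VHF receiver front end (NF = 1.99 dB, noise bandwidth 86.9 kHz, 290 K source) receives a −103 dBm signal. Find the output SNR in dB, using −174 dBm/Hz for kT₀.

Noise floor: N = −174 + 10 log₁₀(B) + NF
10 log₁₀(8.69×10⁴) = 49.39 dB
N = −174 + 49.39 + 1.99 = −122.62 dBm
SNR = P_sig − N = −103 − (−122.62) = 19.62 dB → 19.6 dB

19.6 dB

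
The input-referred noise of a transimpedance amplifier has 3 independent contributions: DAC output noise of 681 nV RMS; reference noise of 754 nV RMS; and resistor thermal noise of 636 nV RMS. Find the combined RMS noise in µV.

Uncorrelated sources add in power (mean-square): V_tot = √(ΣV_i²)
V_tot = √[(6.81×10⁻⁷)² + (7.54×10⁻⁷)² + (6.36×10⁻⁷)²] = 1.20×10⁻⁶ V = 1.20 µV

1.20 µV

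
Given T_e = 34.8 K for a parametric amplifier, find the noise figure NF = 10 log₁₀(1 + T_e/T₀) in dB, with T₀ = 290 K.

0.492 dB

F = 1 + T_e/T₀ = 1 + 34.8/290 = 1.12
NF = 10 log₁₀(1.12) = 0.492 dB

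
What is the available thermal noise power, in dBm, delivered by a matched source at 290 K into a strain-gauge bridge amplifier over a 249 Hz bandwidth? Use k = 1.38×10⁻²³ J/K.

P_n = kTB = 1.38×10⁻²³ × 290 × 2.49×10² = 9.96×10⁻¹⁹ W
In dBm: 10 log₁₀(9.96×10⁻¹⁹ / 10⁻³) = −150.0 dBm

−150.0 dBm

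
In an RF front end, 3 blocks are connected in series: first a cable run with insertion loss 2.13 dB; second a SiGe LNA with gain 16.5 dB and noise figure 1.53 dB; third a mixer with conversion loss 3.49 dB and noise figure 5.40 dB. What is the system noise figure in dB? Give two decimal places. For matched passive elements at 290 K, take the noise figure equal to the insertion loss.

Convert to linear (a loss of L dB is a gain of −L dB): F_i = 10^(NF_i/10), G_i = 10^(G_i,dB/10)
  Stage 1: F_1 = 10^(2.13/10) = 1.633, G_1 = 10^(−2.13/10) = 0.6124
  Stage 2: F_2 = 10^(1.53/10) = 1.422, G_2 = 10^(16.5/10) = 44.67
  Stage 3: F_3 = 10^(5.40/10) = 3.467, G_3 = 10^(−3.49/10) = 0.4477
Friis cascade:
  F = 1.633 + (1.422 − 1)/0.6124 + (3.467 − 1)/27.35 = 2.413
NF = 10 log₁₀(2.413) = 3.83 dB

3.83 dB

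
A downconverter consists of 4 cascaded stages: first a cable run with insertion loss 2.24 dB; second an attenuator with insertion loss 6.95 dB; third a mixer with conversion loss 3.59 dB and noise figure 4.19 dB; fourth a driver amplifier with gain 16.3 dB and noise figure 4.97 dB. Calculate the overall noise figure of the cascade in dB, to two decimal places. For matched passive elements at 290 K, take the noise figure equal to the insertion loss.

17.95 dB

Convert to linear (a loss of L dB is a gain of −L dB): F_i = 10^(NF_i/10), G_i = 10^(G_i,dB/10)
  Stage 1: F_1 = 10^(2.24/10) = 1.675, G_1 = 10^(−2.24/10) = 0.5970
  Stage 2: F_2 = 10^(6.95/10) = 4.955, G_2 = 10^(−6.95/10) = 0.2018
  Stage 3: F_3 = 10^(4.19/10) = 2.624, G_3 = 10^(−3.59/10) = 0.4375
  Stage 4: F_4 = 10^(4.97/10) = 3.141, G_4 = 10^(16.3/10) = 42.66
Friis cascade:
  F = 1.675 + (4.955 − 1)/0.5970 + (2.624 − 1)/0.1205 + (3.141 − 1)/0.05272 = 62.38
NF = 10 log₁₀(62.38) = 17.95 dB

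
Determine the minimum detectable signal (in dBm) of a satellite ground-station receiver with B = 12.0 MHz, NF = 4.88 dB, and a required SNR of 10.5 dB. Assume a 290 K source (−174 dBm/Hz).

Sensitivity = −174 + 10 log₁₀(B) + NF + SNR_min
= −174 + 70.79 + 4.88 + 10.5
= −87.83 dBm → −87.8 dBm

−87.8 dBm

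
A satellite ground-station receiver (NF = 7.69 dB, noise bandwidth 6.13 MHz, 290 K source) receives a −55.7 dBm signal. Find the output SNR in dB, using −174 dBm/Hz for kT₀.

Noise floor: N = −174 + 10 log₁₀(B) + NF
10 log₁₀(6.13×10⁶) = 67.87 dB
N = −174 + 67.87 + 7.69 = −98.44 dBm
SNR = P_sig − N = −55.7 − (−98.44) = 42.74 dB → 42.7 dB

42.7 dB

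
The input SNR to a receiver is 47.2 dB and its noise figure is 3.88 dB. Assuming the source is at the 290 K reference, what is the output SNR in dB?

43.32 dB

By definition F = SNR_in/SNR_out, so in dB: SNR_out = SNR_in − NF
SNR_out = 47.2 − 3.88 = 43.32 dB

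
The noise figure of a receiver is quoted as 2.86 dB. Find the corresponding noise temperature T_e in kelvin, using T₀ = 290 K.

F = 10^(2.86/10) = 1.93197
T_e = (F − 1)·T₀ = (1.93197 − 1) × 290 = 270 K

270 K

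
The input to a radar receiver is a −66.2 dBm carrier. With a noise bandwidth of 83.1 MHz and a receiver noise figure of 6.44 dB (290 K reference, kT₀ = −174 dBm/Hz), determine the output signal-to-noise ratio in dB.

Noise floor: N = −174 + 10 log₁₀(B) + NF
10 log₁₀(8.31×10⁷) = 79.2 dB
N = −174 + 79.2 + 6.44 = −88.36 dBm
SNR = P_sig − N = −66.2 − (−88.36) = 22.16 dB → 22.2 dB

22.2 dB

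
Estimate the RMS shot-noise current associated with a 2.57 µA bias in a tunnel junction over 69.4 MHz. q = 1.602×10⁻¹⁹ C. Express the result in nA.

I_n = √(2qI·B)
2qI·B = 2 × 1.602×10⁻¹⁹ × 2.57×10⁻⁶ × 6.94×10⁷ = 5.71×10⁻¹⁷ A²
I_n = √(5.71×10⁻¹⁷) = 7.56×10⁻⁹ A = 7.56 nA

7.56 nA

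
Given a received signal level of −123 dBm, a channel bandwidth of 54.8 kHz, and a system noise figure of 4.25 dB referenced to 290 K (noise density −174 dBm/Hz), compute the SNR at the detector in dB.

Noise floor: N = −174 + 10 log₁₀(B) + NF
10 log₁₀(5.48×10⁴) = 47.39 dB
N = −174 + 47.39 + 4.25 = −122.36 dBm
SNR = P_sig − N = −123 − (−122.36) = −0.64 dB → −0.6 dB

−0.6 dB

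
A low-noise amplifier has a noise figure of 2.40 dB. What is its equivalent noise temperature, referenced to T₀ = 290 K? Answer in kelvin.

F = 10^(2.40/10) = 1.7378
T_e = (F − 1)·T₀ = (1.7378 − 1) × 290 = 214 K

214 K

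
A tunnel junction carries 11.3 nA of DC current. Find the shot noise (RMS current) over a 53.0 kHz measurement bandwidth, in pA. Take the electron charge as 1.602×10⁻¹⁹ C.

13.9 pA

I_n = √(2qI·B)
2qI·B = 2 × 1.602×10⁻¹⁹ × 1.13×10⁻⁸ × 5.30×10⁴ = 1.92×10⁻²² A²
I_n = √(1.92×10⁻²²) = 1.39×10⁻¹¹ A = 13.9 pA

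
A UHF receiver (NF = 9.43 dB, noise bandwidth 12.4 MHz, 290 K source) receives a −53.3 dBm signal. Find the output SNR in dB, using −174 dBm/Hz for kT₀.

40.3 dB

Noise floor: N = −174 + 10 log₁₀(B) + NF
10 log₁₀(1.24×10⁷) = 70.93 dB
N = −174 + 70.93 + 9.43 = −93.64 dBm
SNR = P_sig − N = −53.3 − (−93.64) = 40.34 dB → 40.3 dB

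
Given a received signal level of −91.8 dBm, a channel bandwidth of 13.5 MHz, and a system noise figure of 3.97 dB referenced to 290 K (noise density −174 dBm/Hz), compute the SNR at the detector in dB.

6.9 dB

Noise floor: N = −174 + 10 log₁₀(B) + NF
10 log₁₀(1.35×10⁷) = 71.3 dB
N = −174 + 71.3 + 3.97 = −98.73 dBm
SNR = P_sig − N = −91.8 − (−98.73) = 6.93 dB → 6.9 dB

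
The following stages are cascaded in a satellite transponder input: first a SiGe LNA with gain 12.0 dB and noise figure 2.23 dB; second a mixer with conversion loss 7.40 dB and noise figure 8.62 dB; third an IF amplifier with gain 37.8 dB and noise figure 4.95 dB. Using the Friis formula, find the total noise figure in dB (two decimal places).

4.48 dB

Convert to linear (a loss of L dB is a gain of −L dB): F_i = 10^(NF_i/10), G_i = 10^(G_i,dB/10)
  Stage 1: F_1 = 10^(2.23/10) = 1.671, G_1 = 10^(12.0/10) = 15.85
  Stage 2: F_2 = 10^(8.62/10) = 7.278, G_2 = 10^(−7.40/10) = 0.1820
  Stage 3: F_3 = 10^(4.95/10) = 3.126, G_3 = 10^(37.8/10) = 6026
Friis cascade:
  F = 1.671 + (7.278 − 1)/15.85 + (3.126 − 1)/2.884 = 2.804
NF = 10 log₁₀(2.804) = 4.48 dB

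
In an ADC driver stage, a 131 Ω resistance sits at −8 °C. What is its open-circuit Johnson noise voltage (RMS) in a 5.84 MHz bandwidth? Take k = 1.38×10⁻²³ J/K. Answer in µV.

T = −8 °C + 273.15 = 265.15 K
V_n = √(4kTRB)
4kTRB = 4 × 1.38×10⁻²³ × 265.15 × 1.31×10² × 5.84×10⁶ = 1.12×10⁻¹¹ V²
V_n = √(1.12×10⁻¹¹) = 3.35×10⁻⁶ V = 3.35 µV

3.35 µV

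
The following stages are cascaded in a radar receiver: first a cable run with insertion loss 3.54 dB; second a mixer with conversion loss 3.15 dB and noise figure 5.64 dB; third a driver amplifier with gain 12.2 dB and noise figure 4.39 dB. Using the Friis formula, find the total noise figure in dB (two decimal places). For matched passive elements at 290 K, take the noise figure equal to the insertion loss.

Convert to linear (a loss of L dB is a gain of −L dB): F_i = 10^(NF_i/10), G_i = 10^(G_i,dB/10)
  Stage 1: F_1 = 10^(3.54/10) = 2.259, G_1 = 10^(−3.54/10) = 0.4426
  Stage 2: F_2 = 10^(5.64/10) = 3.664, G_2 = 10^(−3.15/10) = 0.4842
  Stage 3: F_3 = 10^(4.39/10) = 2.748, G_3 = 10^(12.2/10) = 16.60
Friis cascade:
  F = 2.259 + (3.664 − 1)/0.4426 + (2.748 − 1)/0.2143 = 16.44
NF = 10 log₁₀(16.44) = 12.16 dB

12.16 dB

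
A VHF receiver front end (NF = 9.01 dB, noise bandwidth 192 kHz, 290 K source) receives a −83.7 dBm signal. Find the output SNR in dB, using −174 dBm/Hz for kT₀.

Noise floor: N = −174 + 10 log₁₀(B) + NF
10 log₁₀(1.92×10⁵) = 52.83 dB
N = −174 + 52.83 + 9.01 = −112.16 dBm
SNR = P_sig − N = −83.7 − (−112.16) = 28.46 dB → 28.5 dB

28.5 dB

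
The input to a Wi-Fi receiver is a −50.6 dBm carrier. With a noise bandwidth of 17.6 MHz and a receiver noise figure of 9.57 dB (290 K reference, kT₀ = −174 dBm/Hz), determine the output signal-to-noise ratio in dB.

Noise floor: N = −174 + 10 log₁₀(B) + NF
10 log₁₀(1.76×10⁷) = 72.46 dB
N = −174 + 72.46 + 9.57 = −91.97 dBm
SNR = P_sig − N = −50.6 − (−91.97) = 41.37 dB → 41.4 dB

41.4 dB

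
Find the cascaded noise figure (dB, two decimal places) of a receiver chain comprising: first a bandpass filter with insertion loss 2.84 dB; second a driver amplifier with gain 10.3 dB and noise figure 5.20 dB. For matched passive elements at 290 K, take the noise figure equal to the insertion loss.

Convert to linear (a loss of L dB is a gain of −L dB): F_i = 10^(NF_i/10), G_i = 10^(G_i,dB/10)
  Stage 1: F_1 = 10^(2.84/10) = 1.923, G_1 = 10^(−2.84/10) = 0.5200
  Stage 2: F_2 = 10^(5.20/10) = 3.311, G_2 = 10^(10.3/10) = 10.72
Friis cascade:
  F = 1.923 + (3.311 − 1)/0.5200 = 6.368
NF = 10 log₁₀(6.368) = 8.04 dB

8.04 dB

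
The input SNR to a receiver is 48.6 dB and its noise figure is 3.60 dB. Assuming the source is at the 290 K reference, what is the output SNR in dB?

45.00 dB

By definition F = SNR_in/SNR_out, so in dB: SNR_out = SNR_in − NF
SNR_out = 48.6 − 3.60 = 45.00 dB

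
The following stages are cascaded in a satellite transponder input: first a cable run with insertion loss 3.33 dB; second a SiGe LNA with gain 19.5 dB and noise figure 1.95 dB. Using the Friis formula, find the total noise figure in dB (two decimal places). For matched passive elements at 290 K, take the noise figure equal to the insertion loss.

Convert to linear (a loss of L dB is a gain of −L dB): F_i = 10^(NF_i/10), G_i = 10^(G_i,dB/10)
  Stage 1: F_1 = 10^(3.33/10) = 2.153, G_1 = 10^(−3.33/10) = 0.4645
  Stage 2: F_2 = 10^(1.95/10) = 1.567, G_2 = 10^(19.5/10) = 89.13
Friis cascade:
  F = 2.153 + (1.567 − 1)/0.4645 = 3.373
NF = 10 log₁₀(3.373) = 5.28 dB

5.28 dB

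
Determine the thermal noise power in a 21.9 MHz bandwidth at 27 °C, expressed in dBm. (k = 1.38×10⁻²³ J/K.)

T = 27 °C + 273.15 = 300.15 K
P_n = kTB = 1.38×10⁻²³ × 300.15 × 2.19×10⁷ = 9.07×10⁻¹⁴ W
In dBm: 10 log₁₀(9.07×10⁻¹⁴ / 10⁻³) = −100.4 dBm

−100.4 dBm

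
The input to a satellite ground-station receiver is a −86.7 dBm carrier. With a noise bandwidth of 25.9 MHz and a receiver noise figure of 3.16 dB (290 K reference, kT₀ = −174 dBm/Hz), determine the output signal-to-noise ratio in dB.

Noise floor: N = −174 + 10 log₁₀(B) + NF
10 log₁₀(2.59×10⁷) = 74.13 dB
N = −174 + 74.13 + 3.16 = −96.71 dBm
SNR = P_sig − N = −86.7 − (−96.71) = 10.01 dB → 10.0 dB

10.0 dB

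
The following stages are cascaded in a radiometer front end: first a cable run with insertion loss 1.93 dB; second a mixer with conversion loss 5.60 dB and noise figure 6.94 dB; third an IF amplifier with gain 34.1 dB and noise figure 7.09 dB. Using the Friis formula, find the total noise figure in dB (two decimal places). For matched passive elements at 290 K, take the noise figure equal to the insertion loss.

14.92 dB

Convert to linear (a loss of L dB is a gain of −L dB): F_i = 10^(NF_i/10), G_i = 10^(G_i,dB/10)
  Stage 1: F_1 = 10^(1.93/10) = 1.560, G_1 = 10^(−1.93/10) = 0.6412
  Stage 2: F_2 = 10^(6.94/10) = 4.943, G_2 = 10^(−5.60/10) = 0.2754
  Stage 3: F_3 = 10^(7.09/10) = 5.117, G_3 = 10^(34.1/10) = 2570
Friis cascade:
  F = 1.560 + (4.943 − 1)/0.6412 + (5.117 − 1)/0.1766 = 31.02
NF = 10 log₁₀(31.02) = 14.92 dB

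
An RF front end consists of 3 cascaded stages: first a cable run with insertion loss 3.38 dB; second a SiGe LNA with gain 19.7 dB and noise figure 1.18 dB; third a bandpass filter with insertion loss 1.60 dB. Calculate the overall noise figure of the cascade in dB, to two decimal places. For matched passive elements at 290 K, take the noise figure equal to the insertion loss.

Convert to linear (a loss of L dB is a gain of −L dB): F_i = 10^(NF_i/10), G_i = 10^(G_i,dB/10)
  Stage 1: F_1 = 10^(3.38/10) = 2.178, G_1 = 10^(−3.38/10) = 0.4592
  Stage 2: F_2 = 10^(1.18/10) = 1.312, G_2 = 10^(19.7/10) = 93.33
  Stage 3: F_3 = 10^(1.60/10) = 1.445, G_3 = 10^(−1.60/10) = 0.6918
Friis cascade:
  F = 2.178 + (1.312 − 1)/0.4592 + (1.445 − 1)/42.85 = 2.868
NF = 10 log₁₀(2.868) = 4.58 dB

4.58 dB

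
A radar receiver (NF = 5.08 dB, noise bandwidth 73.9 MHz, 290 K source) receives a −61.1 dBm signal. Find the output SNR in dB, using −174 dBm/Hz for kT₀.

29.1 dB

Noise floor: N = −174 + 10 log₁₀(B) + NF
10 log₁₀(7.39×10⁷) = 78.69 dB
N = −174 + 78.69 + 5.08 = −90.23 dBm
SNR = P_sig − N = −61.1 − (−90.23) = 29.13 dB → 29.1 dB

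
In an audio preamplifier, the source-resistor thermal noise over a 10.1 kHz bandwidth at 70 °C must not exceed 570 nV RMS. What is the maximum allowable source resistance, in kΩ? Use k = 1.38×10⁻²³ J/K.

1.70 kΩ

T = 70 °C + 273.15 = 343.15 K
Johnson–Nyquist: V_n = √(4kTRB) ⇒ R = V_n² / (4kTB)
4kTB = 4 × 1.38×10⁻²³ × 343.15 × 1.01×10⁴ = 1.91×10⁻¹⁶
R = (5.70×10⁻⁷)² / 1.91×10⁻¹⁶ = 1.70×10³ Ω = 1.70 kΩ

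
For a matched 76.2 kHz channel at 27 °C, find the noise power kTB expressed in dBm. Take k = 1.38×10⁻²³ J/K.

T = 27 °C + 273.15 = 300.15 K
P_n = kTB = 1.38×10⁻²³ × 300.15 × 7.62×10⁴ = 3.16×10⁻¹⁶ W
In dBm: 10 log₁₀(3.16×10⁻¹⁶ / 10⁻³) = −125.0 dBm

−125.0 dBm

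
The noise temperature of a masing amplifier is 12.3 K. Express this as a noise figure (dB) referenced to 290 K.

F = 1 + T_e/T₀ = 1 + 12.3/290 = 1.04241
NF = 10 log₁₀(1.04241) = 0.180 dB

0.180 dB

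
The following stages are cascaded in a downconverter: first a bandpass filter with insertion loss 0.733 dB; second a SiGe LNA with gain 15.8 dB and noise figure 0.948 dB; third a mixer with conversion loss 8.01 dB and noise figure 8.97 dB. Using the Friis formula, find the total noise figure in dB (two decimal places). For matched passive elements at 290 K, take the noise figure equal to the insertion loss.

Convert to linear (a loss of L dB is a gain of −L dB): F_i = 10^(NF_i/10), G_i = 10^(G_i,dB/10)
  Stage 1: F_1 = 10^(0.733/10) = 1.184, G_1 = 10^(−0.733/10) = 0.8447
  Stage 2: F_2 = 10^(0.948/10) = 1.244, G_2 = 10^(15.8/10) = 38.02
  Stage 3: F_3 = 10^(8.97/10) = 7.889, G_3 = 10^(−8.01/10) = 0.1581
Friis cascade:
  F = 1.184 + (1.244 − 1)/0.8447 + (7.889 − 1)/32.11 = 1.687
NF = 10 log₁₀(1.687) = 2.27 dB

2.27 dB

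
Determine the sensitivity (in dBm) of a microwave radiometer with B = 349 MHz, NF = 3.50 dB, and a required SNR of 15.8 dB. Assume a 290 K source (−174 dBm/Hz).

−69.3 dBm

Sensitivity = −174 + 10 log₁₀(B) + NF + SNR_min
= −174 + 85.43 + 3.50 + 15.8
= −69.27 dBm → −69.3 dBm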